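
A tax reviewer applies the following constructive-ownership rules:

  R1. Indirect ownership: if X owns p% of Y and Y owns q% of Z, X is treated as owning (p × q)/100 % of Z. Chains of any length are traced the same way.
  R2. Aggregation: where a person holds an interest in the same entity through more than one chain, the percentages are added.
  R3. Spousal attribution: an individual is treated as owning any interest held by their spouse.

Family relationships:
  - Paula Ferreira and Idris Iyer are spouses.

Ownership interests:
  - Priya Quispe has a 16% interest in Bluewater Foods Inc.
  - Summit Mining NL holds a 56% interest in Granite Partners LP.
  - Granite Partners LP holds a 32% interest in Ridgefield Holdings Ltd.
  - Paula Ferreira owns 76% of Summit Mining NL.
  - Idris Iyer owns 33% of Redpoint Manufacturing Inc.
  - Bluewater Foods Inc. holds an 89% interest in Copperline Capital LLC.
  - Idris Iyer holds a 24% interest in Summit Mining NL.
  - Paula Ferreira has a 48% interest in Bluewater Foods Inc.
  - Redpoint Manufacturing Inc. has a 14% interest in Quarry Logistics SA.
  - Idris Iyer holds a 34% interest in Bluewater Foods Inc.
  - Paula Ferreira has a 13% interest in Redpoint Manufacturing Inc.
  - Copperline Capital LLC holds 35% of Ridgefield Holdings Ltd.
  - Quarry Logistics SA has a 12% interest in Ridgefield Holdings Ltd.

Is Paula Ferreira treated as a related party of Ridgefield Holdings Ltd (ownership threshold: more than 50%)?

No

By spousal attribution (R3), Paula Ferreira is treated as also owning Idris Iyer's interest in Summit Mining NL, giving 76% + 24% = 100%.
By spousal attribution (R3), Paula Ferreira is treated as also owning Idris Iyer's interest in Redpoint Manufacturing Inc, giving 13% + 33% = 46%.
By spousal attribution (R3), Paula Ferreira is treated as also owning Idris Iyer's interest in Bluewater Foods Inc, giving 48% + 34% = 82%.
Chain via Summit Mining NL → Granite Partners LP (R1): 100% × 56% × 32% = 17.92% of Ridgefield Holdings Ltd.
Chain via Redpoint Manufacturing Inc. → Quarry Logistics SA (R1): 46% × 14% × 12% = 0.7728% of Ridgefield Holdings Ltd.
Chain via Bluewater Foods Inc. → Copperline Capital LLC (R1): 82% × 89% × 35% = 25.543% of Ridgefield Holdings Ltd.
Aggregating (R2): 17.92% + 0.7728% + 25.543% = 44.2358%.
44.2358% does not exceed the 50% threshold, so Paula is not a related party to Ridgefield Holdings Ltd.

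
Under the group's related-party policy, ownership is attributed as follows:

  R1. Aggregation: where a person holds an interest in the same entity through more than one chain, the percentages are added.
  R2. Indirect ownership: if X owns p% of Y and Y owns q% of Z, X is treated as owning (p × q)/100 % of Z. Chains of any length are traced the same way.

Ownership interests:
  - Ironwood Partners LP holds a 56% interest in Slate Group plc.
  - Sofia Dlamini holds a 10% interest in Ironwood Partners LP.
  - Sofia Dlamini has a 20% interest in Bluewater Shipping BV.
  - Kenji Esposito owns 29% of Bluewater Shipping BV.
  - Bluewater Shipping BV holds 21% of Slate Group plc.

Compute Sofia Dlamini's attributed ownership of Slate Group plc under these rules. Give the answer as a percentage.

9.8%

Chain via Bluewater Shipping BV (R2): 20% × 21% = 4.2% of Slate Group plc.
Chain via Ironwood Partners LP (R2): 10% × 56% = 5.6% of Slate Group plc.
Aggregating (R1): 4.2% + 5.6% = 9.8%.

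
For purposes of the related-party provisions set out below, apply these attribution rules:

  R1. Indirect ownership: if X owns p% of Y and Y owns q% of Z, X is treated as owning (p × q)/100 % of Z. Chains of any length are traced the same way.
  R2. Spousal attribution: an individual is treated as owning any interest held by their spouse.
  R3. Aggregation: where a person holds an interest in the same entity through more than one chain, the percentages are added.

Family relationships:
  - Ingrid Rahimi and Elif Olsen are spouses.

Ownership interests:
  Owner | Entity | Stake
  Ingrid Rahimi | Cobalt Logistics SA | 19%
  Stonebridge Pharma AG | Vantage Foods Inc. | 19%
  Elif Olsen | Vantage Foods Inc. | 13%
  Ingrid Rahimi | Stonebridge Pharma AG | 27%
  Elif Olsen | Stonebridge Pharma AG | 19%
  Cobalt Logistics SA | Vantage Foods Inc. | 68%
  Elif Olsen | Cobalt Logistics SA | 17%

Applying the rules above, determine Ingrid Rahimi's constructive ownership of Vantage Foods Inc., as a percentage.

By spousal attribution (R2), Ingrid Rahimi is treated as also owning Elif Olsen's interest in Stonebridge Pharma AG, giving 27% + 19% = 46%.
By spousal attribution (R2), Ingrid Rahimi is treated as also owning Elif Olsen's interest in Cobalt Logistics SA, giving 19% + 17% = 36%.
By spousal attribution (R2), Ingrid Rahimi is treated as owning Elif Olsen's 13% interest in Vantage Foods Inc.
Chain via Stonebridge Pharma AG (R1): 46% × 19% = 8.74% of Vantage Foods Inc.
Chain via Cobalt Logistics SA (R1): 36% × 68% = 24.48% of Vantage Foods Inc.
Direct interest in Vantage Foods Inc: 13%.
Aggregating (R3): 8.74% + 24.48% + 13% = 46.22%.

46.22%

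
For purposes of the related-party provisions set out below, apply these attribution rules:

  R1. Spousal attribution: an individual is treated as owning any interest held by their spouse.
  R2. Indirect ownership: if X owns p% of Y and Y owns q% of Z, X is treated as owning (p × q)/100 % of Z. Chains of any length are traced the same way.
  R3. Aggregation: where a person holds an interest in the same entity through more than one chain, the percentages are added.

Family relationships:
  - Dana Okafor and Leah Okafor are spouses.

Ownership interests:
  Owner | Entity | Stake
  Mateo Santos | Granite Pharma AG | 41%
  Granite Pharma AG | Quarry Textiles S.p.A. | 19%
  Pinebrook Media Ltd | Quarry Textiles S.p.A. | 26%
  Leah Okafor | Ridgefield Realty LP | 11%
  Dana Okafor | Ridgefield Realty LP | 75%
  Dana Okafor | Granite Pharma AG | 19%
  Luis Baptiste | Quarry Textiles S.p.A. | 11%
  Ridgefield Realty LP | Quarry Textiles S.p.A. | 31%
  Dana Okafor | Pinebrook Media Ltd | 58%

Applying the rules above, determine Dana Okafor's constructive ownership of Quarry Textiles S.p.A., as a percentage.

By spousal attribution (R1), Dana Okafor is treated as also owning Leah Okafor's interest in Ridgefield Realty LP, giving 75% + 11% = 86%.
Chain via Ridgefield Realty LP (R2): 86% × 31% = 26.66% of Quarry Textiles S.p.A.
Chain via Pinebrook Media Ltd (R2): 58% × 26% = 15.08% of Quarry Textiles S.p.A.
Chain via Granite Pharma AG (R2): 19% × 19% = 3.61% of Quarry Textiles S.p.A.
Aggregating (R3): 26.66% + 15.08% + 3.61% = 45.35%.

45.35%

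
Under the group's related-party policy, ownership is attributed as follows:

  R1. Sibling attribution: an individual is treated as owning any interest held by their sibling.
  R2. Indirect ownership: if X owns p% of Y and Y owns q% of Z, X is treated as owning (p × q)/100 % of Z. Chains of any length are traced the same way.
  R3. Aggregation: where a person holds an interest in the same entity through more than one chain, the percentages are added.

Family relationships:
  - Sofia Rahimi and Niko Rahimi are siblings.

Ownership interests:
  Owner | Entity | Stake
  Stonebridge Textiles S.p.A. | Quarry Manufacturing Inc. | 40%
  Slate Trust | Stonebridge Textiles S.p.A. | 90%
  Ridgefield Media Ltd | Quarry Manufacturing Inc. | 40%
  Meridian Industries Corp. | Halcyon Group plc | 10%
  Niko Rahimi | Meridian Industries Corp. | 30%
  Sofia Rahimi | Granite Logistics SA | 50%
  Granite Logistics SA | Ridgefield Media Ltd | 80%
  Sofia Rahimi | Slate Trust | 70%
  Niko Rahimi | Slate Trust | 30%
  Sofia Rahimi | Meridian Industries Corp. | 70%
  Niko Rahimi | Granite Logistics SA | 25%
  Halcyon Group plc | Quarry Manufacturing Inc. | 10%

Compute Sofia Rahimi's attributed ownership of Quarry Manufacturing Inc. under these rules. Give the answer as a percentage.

61%

By sibling attribution (R1), Sofia Rahimi is treated as also owning Niko Rahimi's interest in Slate Trust, giving 70% + 30% = 100%.
By sibling attribution (R1), Sofia Rahimi is treated as also owning Niko Rahimi's interest in Granite Logistics SA, giving 50% + 25% = 75%.
By sibling attribution (R1), Sofia Rahimi is treated as also owning Niko Rahimi's interest in Meridian Industries Corp, giving 70% + 30% = 100%.
Chain via Slate Trust → Stonebridge Textiles S.p.A. (R2): 100% × 90% × 40% = 36% of Quarry Manufacturing Inc.
Chain via Granite Logistics SA → Ridgefield Media Ltd (R2): 75% × 80% × 40% = 24% of Quarry Manufacturing Inc.
Chain via Meridian Industries Corp. → Halcyon Group plc (R2): 100% × 10% × 10% = 1% of Quarry Manufacturing Inc.
Aggregating (R3): 36% + 24% + 1% = 61%.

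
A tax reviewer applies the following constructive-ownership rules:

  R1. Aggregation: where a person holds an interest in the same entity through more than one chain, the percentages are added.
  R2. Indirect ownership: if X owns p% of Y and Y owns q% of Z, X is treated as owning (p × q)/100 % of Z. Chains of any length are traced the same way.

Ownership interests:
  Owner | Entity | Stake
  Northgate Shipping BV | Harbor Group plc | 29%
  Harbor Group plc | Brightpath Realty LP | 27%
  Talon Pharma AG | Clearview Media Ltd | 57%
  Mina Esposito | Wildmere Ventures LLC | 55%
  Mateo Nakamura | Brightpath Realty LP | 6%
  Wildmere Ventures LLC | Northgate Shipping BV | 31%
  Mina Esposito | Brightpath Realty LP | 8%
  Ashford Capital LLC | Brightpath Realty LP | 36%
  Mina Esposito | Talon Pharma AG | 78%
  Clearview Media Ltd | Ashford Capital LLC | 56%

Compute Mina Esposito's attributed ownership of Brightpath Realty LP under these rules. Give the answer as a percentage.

18.298151%

Chain via Talon Pharma AG → Clearview Media Ltd → Ashford Capital LLC (R2): 78% × 57% × 56% × 36% = 8.963136% of Brightpath Realty LP.
Chain via Wildmere Ventures LLC → Northgate Shipping BV → Harbor Group plc (R2): 55% × 31% × 29% × 27% = 1.335015% of Brightpath Realty LP.
Direct interest in Brightpath Realty LP: 8%.
Aggregating (R1): 8.963136% + 1.335015% + 8% = 18.298151%.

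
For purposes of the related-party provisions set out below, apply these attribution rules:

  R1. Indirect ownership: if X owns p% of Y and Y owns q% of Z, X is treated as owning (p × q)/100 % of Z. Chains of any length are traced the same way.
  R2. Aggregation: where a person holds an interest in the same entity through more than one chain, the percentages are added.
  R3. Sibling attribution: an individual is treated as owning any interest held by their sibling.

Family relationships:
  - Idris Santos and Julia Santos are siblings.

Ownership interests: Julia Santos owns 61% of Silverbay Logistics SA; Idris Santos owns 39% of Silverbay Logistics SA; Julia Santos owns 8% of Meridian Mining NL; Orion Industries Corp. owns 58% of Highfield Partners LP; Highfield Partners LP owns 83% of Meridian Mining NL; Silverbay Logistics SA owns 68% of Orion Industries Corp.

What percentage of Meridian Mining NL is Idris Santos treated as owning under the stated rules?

40.7352%

By sibling attribution (R3), Idris Santos is treated as also owning Julia Santos's interest in Silverbay Logistics SA, giving 39% + 61% = 100%.
By sibling attribution (R3), Idris Santos is treated as owning Julia Santos's 8% interest in Meridian Mining NL.
Chain via Silverbay Logistics SA → Orion Industries Corp. → Highfield Partners LP (R1): 100% × 68% × 58% × 83% = 32.7352% of Meridian Mining NL.
Direct interest in Meridian Mining NL: 8%.
Aggregating (R2): 32.7352% + 8% = 40.7352%.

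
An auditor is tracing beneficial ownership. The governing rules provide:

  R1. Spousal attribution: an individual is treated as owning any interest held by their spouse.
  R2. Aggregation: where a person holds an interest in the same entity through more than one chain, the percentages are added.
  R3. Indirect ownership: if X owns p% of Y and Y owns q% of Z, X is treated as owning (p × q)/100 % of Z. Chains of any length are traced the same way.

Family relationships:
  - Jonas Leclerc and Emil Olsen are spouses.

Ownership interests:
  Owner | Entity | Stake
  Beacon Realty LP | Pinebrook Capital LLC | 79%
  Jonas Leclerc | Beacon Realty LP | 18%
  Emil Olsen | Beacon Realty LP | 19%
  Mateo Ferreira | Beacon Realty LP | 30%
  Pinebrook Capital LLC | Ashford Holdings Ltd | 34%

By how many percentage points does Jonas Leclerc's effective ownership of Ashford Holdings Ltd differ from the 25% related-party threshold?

15.0618

By spousal attribution (R1), Jonas Leclerc is treated as also owning Emil Olsen's interest in Beacon Realty LP, giving 18% + 19% = 37%.
Chain via Beacon Realty LP → Pinebrook Capital LLC (R3): 37% × 79% × 34% = 9.9382% of Ashford Holdings Ltd.
9.9382% falls short of the 25% threshold by 15.0618 percentage points.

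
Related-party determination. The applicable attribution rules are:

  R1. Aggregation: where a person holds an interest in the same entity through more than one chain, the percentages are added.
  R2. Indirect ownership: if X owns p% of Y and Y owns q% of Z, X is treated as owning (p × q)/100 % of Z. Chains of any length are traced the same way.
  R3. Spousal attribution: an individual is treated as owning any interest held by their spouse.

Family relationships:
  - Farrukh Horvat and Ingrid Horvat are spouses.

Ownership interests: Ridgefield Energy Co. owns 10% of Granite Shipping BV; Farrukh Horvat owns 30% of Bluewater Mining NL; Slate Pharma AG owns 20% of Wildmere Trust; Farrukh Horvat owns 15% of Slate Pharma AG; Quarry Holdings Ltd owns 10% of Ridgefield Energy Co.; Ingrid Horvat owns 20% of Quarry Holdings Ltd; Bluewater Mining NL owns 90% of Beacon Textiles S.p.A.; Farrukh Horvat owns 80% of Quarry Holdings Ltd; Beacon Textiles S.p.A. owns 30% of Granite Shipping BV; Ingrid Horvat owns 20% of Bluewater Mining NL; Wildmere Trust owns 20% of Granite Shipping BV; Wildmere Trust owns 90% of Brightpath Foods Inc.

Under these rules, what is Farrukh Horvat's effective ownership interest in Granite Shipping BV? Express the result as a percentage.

15.1%

By spousal attribution (R3), Farrukh Horvat is treated as also owning Ingrid Horvat's interest in Bluewater Mining NL, giving 30% + 20% = 50%.
By spousal attribution (R3), Farrukh Horvat is treated as also owning Ingrid Horvat's interest in Quarry Holdings Ltd, giving 80% + 20% = 100%.
Chain via Bluewater Mining NL → Beacon Textiles S.p.A. (R2): 50% × 90% × 30% = 13.5% of Granite Shipping BV.
Chain via Quarry Holdings Ltd → Ridgefield Energy Co. (R2): 100% × 10% × 10% = 1% of Granite Shipping BV.
Chain via Slate Pharma AG → Wildmere Trust (R2): 15% × 20% × 20% = 0.6% of Granite Shipping BV.
Aggregating (R1): 13.5% + 1% + 0.6% = 15.1%.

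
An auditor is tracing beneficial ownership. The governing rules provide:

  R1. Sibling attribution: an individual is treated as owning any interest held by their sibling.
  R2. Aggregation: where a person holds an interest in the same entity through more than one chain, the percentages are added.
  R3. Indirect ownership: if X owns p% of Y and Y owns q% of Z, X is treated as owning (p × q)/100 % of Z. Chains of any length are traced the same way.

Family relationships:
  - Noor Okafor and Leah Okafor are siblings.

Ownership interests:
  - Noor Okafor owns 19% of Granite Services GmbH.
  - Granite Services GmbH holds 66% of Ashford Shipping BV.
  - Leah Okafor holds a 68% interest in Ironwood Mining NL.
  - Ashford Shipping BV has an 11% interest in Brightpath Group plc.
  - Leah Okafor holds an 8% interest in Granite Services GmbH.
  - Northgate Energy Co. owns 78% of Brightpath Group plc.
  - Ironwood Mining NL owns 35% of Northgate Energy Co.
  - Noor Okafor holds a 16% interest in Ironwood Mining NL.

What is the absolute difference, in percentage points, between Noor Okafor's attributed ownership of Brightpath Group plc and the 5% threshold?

19.8922

By sibling attribution (R1), Noor Okafor is treated as also owning Leah Okafor's interest in Ironwood Mining NL, giving 16% + 68% = 84%.
By sibling attribution (R1), Noor Okafor is treated as also owning Leah Okafor's interest in Granite Services GmbH, giving 19% + 8% = 27%.
Chain via Ironwood Mining NL → Northgate Energy Co. (R3): 84% × 35% × 78% = 22.932% of Brightpath Group plc.
Chain via Granite Services GmbH → Ashford Shipping BV (R3): 27% × 66% × 11% = 1.9602% of Brightpath Group plc.
Aggregating (R2): 22.932% + 1.9602% = 24.8922%.
24.8922% exceeds the 5% threshold by 19.8922 percentage points.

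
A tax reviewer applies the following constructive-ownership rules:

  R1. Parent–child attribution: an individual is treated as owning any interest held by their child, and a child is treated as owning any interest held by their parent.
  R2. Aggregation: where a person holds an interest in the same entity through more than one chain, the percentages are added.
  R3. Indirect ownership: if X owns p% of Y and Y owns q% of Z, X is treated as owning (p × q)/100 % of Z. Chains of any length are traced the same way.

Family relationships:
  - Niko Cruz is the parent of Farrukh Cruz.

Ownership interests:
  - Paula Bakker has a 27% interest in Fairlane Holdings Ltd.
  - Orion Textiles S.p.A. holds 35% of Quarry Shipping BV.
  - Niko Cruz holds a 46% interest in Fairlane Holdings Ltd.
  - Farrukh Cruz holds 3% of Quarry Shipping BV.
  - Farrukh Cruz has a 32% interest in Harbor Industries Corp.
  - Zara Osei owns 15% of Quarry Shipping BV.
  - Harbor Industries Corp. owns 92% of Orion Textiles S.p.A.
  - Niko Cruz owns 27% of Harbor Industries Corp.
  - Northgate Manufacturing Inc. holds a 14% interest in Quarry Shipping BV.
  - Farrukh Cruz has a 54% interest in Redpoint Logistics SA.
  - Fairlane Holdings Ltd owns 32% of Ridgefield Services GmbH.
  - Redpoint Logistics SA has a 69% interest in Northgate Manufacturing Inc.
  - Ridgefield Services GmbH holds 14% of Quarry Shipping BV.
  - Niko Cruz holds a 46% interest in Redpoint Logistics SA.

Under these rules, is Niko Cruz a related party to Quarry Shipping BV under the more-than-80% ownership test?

By parent–child attribution (R1), Niko Cruz is treated as also owning Farrukh Cruz's interest in Redpoint Logistics SA, giving 46% + 54% = 100%.
By parent–child attribution (R1), Niko Cruz is treated as also owning Farrukh Cruz's interest in Harbor Industries Corp, giving 27% + 32% = 59%.
By parent–child attribution (R1), Niko Cruz is treated as owning Farrukh Cruz's 3% interest in Quarry Shipping BV.
Chain via Redpoint Logistics SA → Northgate Manufacturing Inc. (R3): 100% × 69% × 14% = 9.66% of Quarry Shipping BV.
Chain via Harbor Industries Corp. → Orion Textiles S.p.A. (R3): 59% × 92% × 35% = 18.998% of Quarry Shipping BV.
Chain via Fairlane Holdings Ltd → Ridgefield Services GmbH (R3): 46% × 32% × 14% = 2.0608% of Quarry Shipping BV.
Direct interest in Quarry Shipping BV: 3%.
Aggregating (R2): 9.66% + 18.998% + 2.0608% + 3% = 33.7188%.
33.7188% does not exceed the 80% threshold, so Niko is not a related party to Quarry Shipping BV.

No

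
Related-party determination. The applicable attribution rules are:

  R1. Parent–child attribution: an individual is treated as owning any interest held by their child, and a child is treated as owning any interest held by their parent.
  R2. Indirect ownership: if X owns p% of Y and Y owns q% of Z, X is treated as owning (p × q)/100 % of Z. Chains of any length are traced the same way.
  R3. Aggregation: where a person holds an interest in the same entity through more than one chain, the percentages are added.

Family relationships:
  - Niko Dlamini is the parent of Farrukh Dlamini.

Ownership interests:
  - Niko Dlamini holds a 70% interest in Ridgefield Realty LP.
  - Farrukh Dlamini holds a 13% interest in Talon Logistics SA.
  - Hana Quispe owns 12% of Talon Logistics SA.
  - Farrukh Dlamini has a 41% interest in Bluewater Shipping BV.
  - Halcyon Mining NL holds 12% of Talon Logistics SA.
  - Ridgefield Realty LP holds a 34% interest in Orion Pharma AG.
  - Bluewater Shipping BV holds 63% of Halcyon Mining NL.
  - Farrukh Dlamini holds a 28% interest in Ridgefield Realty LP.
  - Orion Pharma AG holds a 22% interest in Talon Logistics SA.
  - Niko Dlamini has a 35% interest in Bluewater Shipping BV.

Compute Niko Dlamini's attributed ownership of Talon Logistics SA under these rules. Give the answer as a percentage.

26.076%

By parent–child attribution (R1), Niko Dlamini is treated as also owning Farrukh Dlamini's interest in Ridgefield Realty LP, giving 70% + 28% = 98%.
By parent–child attribution (R1), Niko Dlamini is treated as also owning Farrukh Dlamini's interest in Bluewater Shipping BV, giving 35% + 41% = 76%.
By parent–child attribution (R1), Niko Dlamini is treated as owning Farrukh Dlamini's 13% interest in Talon Logistics SA.
Chain via Ridgefield Realty LP → Orion Pharma AG (R2): 98% × 34% × 22% = 7.3304% of Talon Logistics SA.
Chain via Bluewater Shipping BV → Halcyon Mining NL (R2): 76% × 63% × 12% = 5.7456% of Talon Logistics SA.
Direct interest in Talon Logistics SA: 13%.
Aggregating (R3): 7.3304% + 5.7456% + 13% = 26.076%.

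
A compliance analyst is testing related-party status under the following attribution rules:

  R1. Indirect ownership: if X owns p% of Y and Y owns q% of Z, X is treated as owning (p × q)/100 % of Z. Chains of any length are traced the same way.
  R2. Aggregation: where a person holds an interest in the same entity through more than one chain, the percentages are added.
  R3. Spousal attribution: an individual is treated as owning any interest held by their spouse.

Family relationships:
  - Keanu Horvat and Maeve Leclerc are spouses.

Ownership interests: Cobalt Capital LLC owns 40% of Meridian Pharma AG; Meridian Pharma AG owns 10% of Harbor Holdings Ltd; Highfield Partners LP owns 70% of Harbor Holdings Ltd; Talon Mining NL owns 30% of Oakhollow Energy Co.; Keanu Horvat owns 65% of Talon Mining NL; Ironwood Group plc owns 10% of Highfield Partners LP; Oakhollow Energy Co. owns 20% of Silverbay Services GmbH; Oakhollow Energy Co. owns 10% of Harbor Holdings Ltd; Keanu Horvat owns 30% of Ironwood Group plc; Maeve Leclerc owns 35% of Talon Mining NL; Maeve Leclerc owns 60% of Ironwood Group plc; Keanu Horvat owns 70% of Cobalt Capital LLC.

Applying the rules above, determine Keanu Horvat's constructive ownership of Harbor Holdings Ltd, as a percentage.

By spousal attribution (R3), Keanu Horvat is treated as also owning Maeve Leclerc's interest in Talon Mining NL, giving 65% + 35% = 100%.
By spousal attribution (R3), Keanu Horvat is treated as also owning Maeve Leclerc's interest in Ironwood Group plc, giving 30% + 60% = 90%.
Chain via Cobalt Capital LLC → Meridian Pharma AG (R1): 70% × 40% × 10% = 2.8% of Harbor Holdings Ltd.
Chain via Talon Mining NL → Oakhollow Energy Co. (R1): 100% × 30% × 10% = 3% of Harbor Holdings Ltd.
Chain via Ironwood Group plc → Highfield Partners LP (R1): 90% × 10% × 70% = 6.3% of Harbor Holdings Ltd.
Aggregating (R2): 2.8% + 3% + 6.3% = 12.1%.

12.1%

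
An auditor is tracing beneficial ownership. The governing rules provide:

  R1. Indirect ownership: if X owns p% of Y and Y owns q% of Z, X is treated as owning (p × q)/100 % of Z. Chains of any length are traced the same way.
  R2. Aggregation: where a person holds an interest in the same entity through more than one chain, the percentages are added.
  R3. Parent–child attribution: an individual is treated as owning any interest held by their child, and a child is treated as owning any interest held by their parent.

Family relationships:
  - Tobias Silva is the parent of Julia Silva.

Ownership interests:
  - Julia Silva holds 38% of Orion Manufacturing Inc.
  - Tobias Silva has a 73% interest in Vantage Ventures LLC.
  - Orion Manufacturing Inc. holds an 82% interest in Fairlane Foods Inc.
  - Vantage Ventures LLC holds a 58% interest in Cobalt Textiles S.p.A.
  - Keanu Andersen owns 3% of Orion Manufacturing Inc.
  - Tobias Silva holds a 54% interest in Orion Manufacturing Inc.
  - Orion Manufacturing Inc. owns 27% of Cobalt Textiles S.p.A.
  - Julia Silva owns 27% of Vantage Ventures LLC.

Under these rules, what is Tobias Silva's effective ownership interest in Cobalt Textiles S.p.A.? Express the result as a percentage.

82.84%

By parent–child attribution (R3), Tobias Silva is treated as also owning Julia Silva's interest in Orion Manufacturing Inc, giving 54% + 38% = 92%.
By parent–child attribution (R3), Tobias Silva is treated as also owning Julia Silva's interest in Vantage Ventures LLC, giving 73% + 27% = 100%.
Chain via Orion Manufacturing Inc. (R1): 92% × 27% = 24.84% of Cobalt Textiles S.p.A.
Chain via Vantage Ventures LLC (R1): 100% × 58% = 58% of Cobalt Textiles S.p.A.
Aggregating (R2): 24.84% + 58% = 82.84%.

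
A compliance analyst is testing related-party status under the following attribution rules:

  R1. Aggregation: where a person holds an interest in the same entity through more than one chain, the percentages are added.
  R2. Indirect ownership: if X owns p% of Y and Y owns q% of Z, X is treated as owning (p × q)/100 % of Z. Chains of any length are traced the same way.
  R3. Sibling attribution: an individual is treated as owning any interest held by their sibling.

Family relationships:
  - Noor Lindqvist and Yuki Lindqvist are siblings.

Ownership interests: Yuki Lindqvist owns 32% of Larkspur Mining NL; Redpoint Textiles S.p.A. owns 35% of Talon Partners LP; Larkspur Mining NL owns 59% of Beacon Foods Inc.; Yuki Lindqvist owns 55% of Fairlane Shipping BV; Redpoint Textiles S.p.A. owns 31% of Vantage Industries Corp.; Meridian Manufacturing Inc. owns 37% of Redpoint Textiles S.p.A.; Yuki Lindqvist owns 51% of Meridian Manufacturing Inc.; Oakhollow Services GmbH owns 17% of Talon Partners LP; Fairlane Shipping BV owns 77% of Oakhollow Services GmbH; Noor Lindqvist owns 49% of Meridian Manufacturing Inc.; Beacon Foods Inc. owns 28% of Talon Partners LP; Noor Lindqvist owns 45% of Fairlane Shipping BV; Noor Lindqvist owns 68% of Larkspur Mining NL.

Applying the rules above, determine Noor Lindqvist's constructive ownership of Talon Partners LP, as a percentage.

42.56%

By sibling attribution (R3), Noor Lindqvist is treated as also owning Yuki Lindqvist's interest in Meridian Manufacturing Inc, giving 49% + 51% = 100%.
By sibling attribution (R3), Noor Lindqvist is treated as also owning Yuki Lindqvist's interest in Fairlane Shipping BV, giving 45% + 55% = 100%.
By sibling attribution (R3), Noor Lindqvist is treated as also owning Yuki Lindqvist's interest in Larkspur Mining NL, giving 68% + 32% = 100%.
Chain via Meridian Manufacturing Inc. → Redpoint Textiles S.p.A. (R2): 100% × 37% × 35% = 12.95% of Talon Partners LP.
Chain via Fairlane Shipping BV → Oakhollow Services GmbH (R2): 100% × 77% × 17% = 13.09% of Talon Partners LP.
Chain via Larkspur Mining NL → Beacon Foods Inc. (R2): 100% × 59% × 28% = 16.52% of Talon Partners LP.
Aggregating (R1): 12.95% + 13.09% + 16.52% = 42.56%.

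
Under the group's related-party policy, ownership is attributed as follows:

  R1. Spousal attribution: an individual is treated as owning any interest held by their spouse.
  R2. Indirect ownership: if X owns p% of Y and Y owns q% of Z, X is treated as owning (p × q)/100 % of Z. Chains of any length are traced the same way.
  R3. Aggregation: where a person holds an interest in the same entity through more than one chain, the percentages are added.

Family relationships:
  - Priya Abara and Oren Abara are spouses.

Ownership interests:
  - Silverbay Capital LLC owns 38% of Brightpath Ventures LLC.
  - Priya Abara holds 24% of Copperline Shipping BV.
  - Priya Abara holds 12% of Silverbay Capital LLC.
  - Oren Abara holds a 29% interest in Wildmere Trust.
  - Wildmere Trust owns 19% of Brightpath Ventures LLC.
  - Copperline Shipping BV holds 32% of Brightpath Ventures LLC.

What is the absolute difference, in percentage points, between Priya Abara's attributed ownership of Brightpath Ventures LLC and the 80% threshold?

62.25

By spousal attribution (R1), Priya Abara is treated as owning Oren Abara's 29% interest in Wildmere Trust.
Chain via Silverbay Capital LLC (R2): 12% × 38% = 4.56% of Brightpath Ventures LLC.
Chain via Copperline Shipping BV (R2): 24% × 32% = 7.68% of Brightpath Ventures LLC.
Chain via Wildmere Trust (R2): 29% × 19% = 5.51% of Brightpath Ventures LLC.
Aggregating (R3): 4.56% + 7.68% + 5.51% = 17.75%.
17.75% falls short of the 80% threshold by 62.25 percentage points.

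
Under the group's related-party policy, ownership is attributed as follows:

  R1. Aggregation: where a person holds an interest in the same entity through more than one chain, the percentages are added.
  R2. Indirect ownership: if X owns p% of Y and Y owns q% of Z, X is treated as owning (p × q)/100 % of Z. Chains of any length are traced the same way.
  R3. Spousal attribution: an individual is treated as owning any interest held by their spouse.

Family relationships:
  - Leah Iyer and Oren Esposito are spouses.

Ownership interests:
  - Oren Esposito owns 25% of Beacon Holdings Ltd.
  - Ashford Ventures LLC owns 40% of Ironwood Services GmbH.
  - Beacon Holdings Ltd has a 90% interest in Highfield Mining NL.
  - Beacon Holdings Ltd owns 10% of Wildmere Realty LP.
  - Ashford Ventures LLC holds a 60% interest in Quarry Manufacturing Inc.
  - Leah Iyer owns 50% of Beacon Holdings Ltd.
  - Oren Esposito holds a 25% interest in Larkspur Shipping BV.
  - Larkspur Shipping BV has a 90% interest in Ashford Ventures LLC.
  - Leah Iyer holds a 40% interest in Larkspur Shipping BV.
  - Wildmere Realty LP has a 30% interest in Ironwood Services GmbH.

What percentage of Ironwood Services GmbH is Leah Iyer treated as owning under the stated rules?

By spousal attribution (R3), Leah Iyer is treated as also owning Oren Esposito's interest in Beacon Holdings Ltd, giving 50% + 25% = 75%.
By spousal attribution (R3), Leah Iyer is treated as also owning Oren Esposito's interest in Larkspur Shipping BV, giving 40% + 25% = 65%.
Chain via Beacon Holdings Ltd → Wildmere Realty LP (R2): 75% × 10% × 30% = 2.25% of Ironwood Services GmbH.
Chain via Larkspur Shipping BV → Ashford Ventures LLC (R2): 65% × 90% × 40% = 23.4% of Ironwood Services GmbH.
Aggregating (R1): 2.25% + 23.4% = 25.65%.

25.65%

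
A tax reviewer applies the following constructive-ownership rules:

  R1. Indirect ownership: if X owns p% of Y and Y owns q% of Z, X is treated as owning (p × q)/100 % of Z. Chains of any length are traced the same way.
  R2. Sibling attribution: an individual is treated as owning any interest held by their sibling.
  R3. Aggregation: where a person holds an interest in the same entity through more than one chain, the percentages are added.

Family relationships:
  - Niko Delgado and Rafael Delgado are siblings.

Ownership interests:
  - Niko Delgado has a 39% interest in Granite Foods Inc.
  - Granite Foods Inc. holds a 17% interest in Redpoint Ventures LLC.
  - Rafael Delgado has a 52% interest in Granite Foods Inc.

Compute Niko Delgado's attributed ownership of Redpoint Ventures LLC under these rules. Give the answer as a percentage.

By sibling attribution (R2), Niko Delgado is treated as also owning Rafael Delgado's interest in Granite Foods Inc, giving 39% + 52% = 91%.
Chain via Granite Foods Inc. (R1): 91% × 17% = 15.47% of Redpoint Ventures LLC.

15.47%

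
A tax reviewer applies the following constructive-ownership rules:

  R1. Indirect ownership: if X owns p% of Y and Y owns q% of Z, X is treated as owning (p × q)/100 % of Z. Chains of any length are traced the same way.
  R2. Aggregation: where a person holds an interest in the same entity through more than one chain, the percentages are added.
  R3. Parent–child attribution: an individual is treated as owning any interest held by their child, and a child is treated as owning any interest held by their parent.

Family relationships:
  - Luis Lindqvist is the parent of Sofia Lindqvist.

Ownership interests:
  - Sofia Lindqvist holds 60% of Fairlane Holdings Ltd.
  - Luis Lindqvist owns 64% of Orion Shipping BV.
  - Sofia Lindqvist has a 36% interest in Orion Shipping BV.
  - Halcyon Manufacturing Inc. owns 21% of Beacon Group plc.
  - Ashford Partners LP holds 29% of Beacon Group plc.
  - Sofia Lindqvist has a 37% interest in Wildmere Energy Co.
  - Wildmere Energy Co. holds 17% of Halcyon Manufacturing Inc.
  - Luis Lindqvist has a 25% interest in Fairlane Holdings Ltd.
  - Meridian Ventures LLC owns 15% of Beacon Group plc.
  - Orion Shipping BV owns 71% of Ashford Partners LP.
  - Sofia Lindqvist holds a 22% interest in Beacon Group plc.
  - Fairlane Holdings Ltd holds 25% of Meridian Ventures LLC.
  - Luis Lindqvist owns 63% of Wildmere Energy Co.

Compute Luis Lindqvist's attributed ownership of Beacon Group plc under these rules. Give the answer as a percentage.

49.3475%

By parent–child attribution (R3), Luis Lindqvist is treated as also owning Sofia Lindqvist's interest in Orion Shipping BV, giving 64% + 36% = 100%.
By parent–child attribution (R3), Luis Lindqvist is treated as also owning Sofia Lindqvist's interest in Wildmere Energy Co, giving 63% + 37% = 100%.
By parent–child attribution (R3), Luis Lindqvist is treated as also owning Sofia Lindqvist's interest in Fairlane Holdings Ltd, giving 25% + 60% = 85%.
By parent–child attribution (R3), Luis Lindqvist is treated as owning Sofia Lindqvist's 22% interest in Beacon Group plc.
Chain via Orion Shipping BV → Ashford Partners LP (R1): 100% × 71% × 29% = 20.59% of Beacon Group plc.
Chain via Wildmere Energy Co. → Halcyon Manufacturing Inc. (R1): 100% × 17% × 21% = 3.57% of Beacon Group plc.
Chain via Fairlane Holdings Ltd → Meridian Ventures LLC (R1): 85% × 25% × 15% = 3.1875% of Beacon Group plc.
Direct interest in Beacon Group plc: 22%.
Aggregating (R2): 20.59% + 3.57% + 3.1875% + 22% = 49.3475%.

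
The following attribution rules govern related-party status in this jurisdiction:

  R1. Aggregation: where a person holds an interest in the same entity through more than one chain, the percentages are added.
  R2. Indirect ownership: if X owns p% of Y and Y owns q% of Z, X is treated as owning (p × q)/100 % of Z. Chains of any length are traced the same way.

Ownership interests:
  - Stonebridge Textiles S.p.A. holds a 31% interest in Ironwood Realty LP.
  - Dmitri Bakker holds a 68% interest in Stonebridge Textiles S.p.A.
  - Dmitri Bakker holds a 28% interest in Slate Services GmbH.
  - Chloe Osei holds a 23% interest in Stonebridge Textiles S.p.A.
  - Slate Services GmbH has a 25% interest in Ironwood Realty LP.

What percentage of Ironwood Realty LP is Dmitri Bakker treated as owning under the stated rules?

28.08%

Chain via Stonebridge Textiles S.p.A. (R2): 68% × 31% = 21.08% of Ironwood Realty LP.
Chain via Slate Services GmbH (R2): 28% × 25% = 7% of Ironwood Realty LP.
Aggregating (R1): 21.08% + 7% = 28.08%.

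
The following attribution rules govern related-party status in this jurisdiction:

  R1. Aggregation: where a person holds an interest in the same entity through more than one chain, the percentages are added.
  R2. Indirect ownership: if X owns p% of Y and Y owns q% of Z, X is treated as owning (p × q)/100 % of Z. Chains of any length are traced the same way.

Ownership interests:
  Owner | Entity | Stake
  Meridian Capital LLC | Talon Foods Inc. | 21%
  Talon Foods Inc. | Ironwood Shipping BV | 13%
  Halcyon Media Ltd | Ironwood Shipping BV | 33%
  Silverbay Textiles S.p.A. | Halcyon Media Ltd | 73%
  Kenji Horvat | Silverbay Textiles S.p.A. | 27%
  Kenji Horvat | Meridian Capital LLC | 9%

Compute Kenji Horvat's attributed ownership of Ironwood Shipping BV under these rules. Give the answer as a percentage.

Chain via Silverbay Textiles S.p.A. → Halcyon Media Ltd (R2): 27% × 73% × 33% = 6.5043% of Ironwood Shipping BV.
Chain via Meridian Capital LLC → Talon Foods Inc. (R2): 9% × 21% × 13% = 0.2457% of Ironwood Shipping BV.
Aggregating (R1): 6.5043% + 0.2457% = 6.75%.

6.75%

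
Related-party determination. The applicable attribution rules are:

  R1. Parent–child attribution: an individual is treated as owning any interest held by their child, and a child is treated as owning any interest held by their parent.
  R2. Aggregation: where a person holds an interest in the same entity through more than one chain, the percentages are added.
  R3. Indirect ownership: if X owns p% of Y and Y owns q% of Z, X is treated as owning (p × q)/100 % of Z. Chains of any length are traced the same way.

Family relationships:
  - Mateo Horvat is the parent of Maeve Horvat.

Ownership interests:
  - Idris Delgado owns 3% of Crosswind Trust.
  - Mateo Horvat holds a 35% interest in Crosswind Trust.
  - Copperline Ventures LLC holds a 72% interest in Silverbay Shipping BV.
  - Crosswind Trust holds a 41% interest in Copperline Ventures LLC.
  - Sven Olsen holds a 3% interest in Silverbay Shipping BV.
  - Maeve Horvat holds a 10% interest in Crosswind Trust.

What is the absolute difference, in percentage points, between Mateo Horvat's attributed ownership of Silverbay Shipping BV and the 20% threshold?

By parent–child attribution (R1), Mateo Horvat is treated as also owning Maeve Horvat's interest in Crosswind Trust, giving 35% + 10% = 45%.
Chain via Crosswind Trust → Copperline Ventures LLC (R3): 45% × 41% × 72% = 13.284% of Silverbay Shipping BV.
13.284% falls short of the 20% threshold by 6.716 percentage points.

6.716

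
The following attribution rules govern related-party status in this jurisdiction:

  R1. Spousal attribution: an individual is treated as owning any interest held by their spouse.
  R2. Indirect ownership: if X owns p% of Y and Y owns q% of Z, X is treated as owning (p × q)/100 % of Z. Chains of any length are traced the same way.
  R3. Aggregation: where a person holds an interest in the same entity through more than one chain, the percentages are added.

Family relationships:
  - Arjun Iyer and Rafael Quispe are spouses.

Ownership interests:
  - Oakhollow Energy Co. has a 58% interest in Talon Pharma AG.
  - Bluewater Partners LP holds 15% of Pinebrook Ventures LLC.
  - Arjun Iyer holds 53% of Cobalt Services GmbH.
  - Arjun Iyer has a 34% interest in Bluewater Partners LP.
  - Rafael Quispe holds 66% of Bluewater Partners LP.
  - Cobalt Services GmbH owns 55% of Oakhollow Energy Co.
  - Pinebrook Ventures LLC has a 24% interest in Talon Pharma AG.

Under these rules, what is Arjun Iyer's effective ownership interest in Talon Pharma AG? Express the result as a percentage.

20.507%

By spousal attribution (R1), Arjun Iyer is treated as also owning Rafael Quispe's interest in Bluewater Partners LP, giving 34% + 66% = 100%.
Chain via Bluewater Partners LP → Pinebrook Ventures LLC (R2): 100% × 15% × 24% = 3.6% of Talon Pharma AG.
Chain via Cobalt Services GmbH → Oakhollow Energy Co. (R2): 53% × 55% × 58% = 16.907% of Talon Pharma AG.
Aggregating (R3): 3.6% + 16.907% = 20.507%.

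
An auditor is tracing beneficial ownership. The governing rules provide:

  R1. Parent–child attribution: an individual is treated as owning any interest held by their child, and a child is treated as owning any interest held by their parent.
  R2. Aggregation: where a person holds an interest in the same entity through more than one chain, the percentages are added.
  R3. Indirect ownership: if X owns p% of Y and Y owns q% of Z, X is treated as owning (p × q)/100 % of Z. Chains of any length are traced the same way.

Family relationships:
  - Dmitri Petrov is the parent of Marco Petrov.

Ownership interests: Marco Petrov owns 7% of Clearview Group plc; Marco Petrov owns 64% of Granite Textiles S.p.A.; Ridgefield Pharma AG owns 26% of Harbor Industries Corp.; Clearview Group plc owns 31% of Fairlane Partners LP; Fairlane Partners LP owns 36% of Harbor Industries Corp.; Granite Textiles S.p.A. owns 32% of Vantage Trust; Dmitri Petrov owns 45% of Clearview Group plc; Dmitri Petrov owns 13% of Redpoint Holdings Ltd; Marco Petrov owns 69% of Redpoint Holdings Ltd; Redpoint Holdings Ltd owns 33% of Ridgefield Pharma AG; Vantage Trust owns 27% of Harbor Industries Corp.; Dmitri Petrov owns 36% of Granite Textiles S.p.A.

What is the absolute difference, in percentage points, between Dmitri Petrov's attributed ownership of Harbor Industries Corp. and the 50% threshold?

28.5212

By parent–child attribution (R1), Dmitri Petrov is treated as also owning Marco Petrov's interest in Granite Textiles S.p.A, giving 36% + 64% = 100%.
By parent–child attribution (R1), Dmitri Petrov is treated as also owning Marco Petrov's interest in Clearview Group plc, giving 45% + 7% = 52%.
By parent–child attribution (R1), Dmitri Petrov is treated as also owning Marco Petrov's interest in Redpoint Holdings Ltd, giving 13% + 69% = 82%.
Chain via Granite Textiles S.p.A. → Vantage Trust (R3): 100% × 32% × 27% = 8.64% of Harbor Industries Corp.
Chain via Clearview Group plc → Fairlane Partners LP (R3): 52% × 31% × 36% = 5.8032% of Harbor Industries Corp.
Chain via Redpoint Holdings Ltd → Ridgefield Pharma AG (R3): 82% × 33% × 26% = 7.0356% of Harbor Industries Corp.
Aggregating (R2): 8.64% + 5.8032% + 7.0356% = 21.4788%.
21.4788% falls short of the 50% threshold by 28.5212 percentage points.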